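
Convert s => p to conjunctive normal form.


Step 1: Rewrite s → p as ¬s ∨ p.

(~s) | p


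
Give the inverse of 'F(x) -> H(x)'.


The inverse of (P → Q) is (¬P → ¬Q). It is equivalent to the converse, not to the original.
Here P = 'F(x)' and Q = 'H(x)'.

If not (F(x)), then not (H(x)).


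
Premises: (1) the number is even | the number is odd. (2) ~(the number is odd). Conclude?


Disjunctive syllogism: from (P ∨ Q) and ¬P, infer Q.
One disjunct, 'the number is odd', is ruled out; the other must hold.

the number is even


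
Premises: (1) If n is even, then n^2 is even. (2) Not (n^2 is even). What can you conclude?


Modus tollens: from (P → Q) and ¬Q, infer ¬P.
Q = 'n^2 is even' is denied; since P → Q, P must also fail.

Not (n is even).


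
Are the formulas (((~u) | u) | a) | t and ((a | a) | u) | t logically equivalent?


Compare truth tables:
a | t | u | φ | ψ
-----------------
False | False | False | True | False
True | False | False | True | True
False | True | False | True | True
True | True | False | True | True
False | False | True | True | True
True | False | True | True | True
False | True | True | True | True
True | True | True | True | True
They differ at row 1 (a=False, t=False, u=False): φ=True but ψ=False.

No, they are not logically equivalent.


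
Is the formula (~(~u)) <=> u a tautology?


Build the truth table over {u}:
u | φ
-----
False | True
True | True
Every row evaluates to true.

Yes, it is a tautology.


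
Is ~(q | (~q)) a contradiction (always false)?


Truth table over {q}:
q | φ
-----
False | False
True | False
Every row is false.

Yes, it is a contradiction.


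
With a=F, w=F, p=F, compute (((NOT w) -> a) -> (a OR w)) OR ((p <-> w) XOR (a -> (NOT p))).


Substitute a=F, w=F, p=F:
NOT w = T
(NOT w) -> a = T -> F = F
a OR w = F OR F = F
((NOT w) -> a) -> (a OR w) = F -> F = T
p <-> w = F <-> F = T
NOT p = T
a -> (NOT p) = F -> T = T
(p <-> w) XOR (a -> (NOT p)) = T XOR T = F
(((NOT w) -> a) -> (a OR w)) OR ((p <-> w) XOR (a -> (NOT p))) = T OR F = T

T


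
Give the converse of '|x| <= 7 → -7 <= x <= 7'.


The converse of (P → Q) is (Q → P). It is not in general equivalent to the original.
Here P = '|x| <= 7' and Q = '-7 <= x <= 7'.

If -7 <= x <= 7, then |x| <= 7.


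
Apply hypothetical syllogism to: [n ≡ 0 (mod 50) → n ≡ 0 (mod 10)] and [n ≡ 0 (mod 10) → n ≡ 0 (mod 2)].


Hypothetical syllogism: from (P → Q) and (Q → R), infer (P → R).
Chain the two implications through the shared middle term 'n ≡ 0 (mod 10)'.

n ≡ 0 (mod 50) → n ≡ 0 (mod 2)


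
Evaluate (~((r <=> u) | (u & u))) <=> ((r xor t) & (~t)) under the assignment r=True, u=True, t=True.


Substitute r=True, u=True, t=True:
r <=> u = True <=> True = True
u & u = True & True = True
(r <=> u) | (u & u) = True | True = True
~((r <=> u) | (u & u)) = False
r xor t = True xor True = False
~t = False
(r xor t) & (~t) = False & False = False
(~((r <=> u) | (u & u))) <=> ((r xor t) & (~t)) = False <=> False = True

True


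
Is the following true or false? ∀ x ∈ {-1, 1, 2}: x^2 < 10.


Evaluate the predicate on each element: -1:T, 1:T, 2:T.
Every element satisfies the predicate.

T


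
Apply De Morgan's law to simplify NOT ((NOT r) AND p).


De Morgan: the negation of a conjunction is the disjunction of the negations.
Distribute NOT across AND, flipping it to OR, and negate each literal.

r OR (NOT p)


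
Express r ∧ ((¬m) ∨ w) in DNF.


Step 1: Distribute ∧ over ∨: r ∧ ((¬m) ∨ w) = (r ∧ (¬m)) ∨ (r ∧ w).

(r ∧ (¬m)) ∨ (r ∧ w)


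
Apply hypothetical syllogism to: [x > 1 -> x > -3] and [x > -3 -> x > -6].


Hypothetical syllogism: from (P → Q) and (Q → R), infer (P → R).
Chain the two implications through the shared middle term 'x > -3'.

x > 1 -> x > -6


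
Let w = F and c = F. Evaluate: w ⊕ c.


Exclusive or is true when exactly one operand is true.
Substitute: w=F, c=F.
F ⊕ F evaluates to F.

F


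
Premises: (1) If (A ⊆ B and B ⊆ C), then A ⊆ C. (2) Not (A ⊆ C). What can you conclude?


Modus tollens: from (P → Q) and ¬Q, infer ¬P.
Q = 'A ⊆ C' is denied; since P → Q, P must also fail.

Not ((A ⊆ B and B ⊆ C)).


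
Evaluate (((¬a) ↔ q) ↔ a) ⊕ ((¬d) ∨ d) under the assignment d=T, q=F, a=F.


Substitute d=T, q=F, a=F:
¬a = T
(¬a) ↔ q = T ↔ F = F
((¬a) ↔ q) ↔ a = F ↔ F = T
¬d = F
(¬d) ∨ d = F ∨ T = T
(((¬a) ↔ q) ↔ a) ⊕ ((¬d) ∨ d) = T ⊕ T = F

F


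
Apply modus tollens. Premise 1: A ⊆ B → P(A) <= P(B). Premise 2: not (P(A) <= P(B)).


Modus tollens: from (P → Q) and ¬Q, infer ¬P.
Q = 'P(A) <= P(B)' is denied; since P → Q, P must also fail.

Not (A ⊆ B).


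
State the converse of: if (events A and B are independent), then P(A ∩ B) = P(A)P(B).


The converse of (P → Q) is (Q → P). It is not in general equivalent to the original.
Here P = '(events A and B are independent)' and Q = 'P(A ∩ B) = P(A)P(B)'.

If P(A ∩ B) = P(A)P(B), then (events A and B are independent).


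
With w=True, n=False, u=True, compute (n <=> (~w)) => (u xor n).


Substitute w=True, n=False, u=True:
~w = False
n <=> (~w) = False <=> False = True
u xor n = True xor False = True
(n <=> (~w)) => (u xor n) = True => True = True

True


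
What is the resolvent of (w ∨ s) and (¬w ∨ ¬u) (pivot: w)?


The clauses contain complementary literals w and ¬w.
Resolution eliminates this pair and disjoins the remaining literals (merging duplicates).

(s ∨ ¬u)


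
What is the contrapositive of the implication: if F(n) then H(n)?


The contrapositive of (P → Q) is (¬Q → ¬P); it is logically equivalent to the original.
Here P = 'F(n)' and Q = 'H(n)'.

If not (H(n)), then not (F(n)).


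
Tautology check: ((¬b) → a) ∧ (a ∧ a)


Build the truth table over {a, b}:
a | b | φ
---------
F | F | F
T | F | T
F | T | F
T | T | T
Counterexample at row 1: with a=F, b=F, the formula is F.

No, it is not a tautology.


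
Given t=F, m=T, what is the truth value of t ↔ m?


Biconditional is true when both operands have the same truth value.
Substitute: t=F, m=T.
F ↔ T evaluates to F.

F


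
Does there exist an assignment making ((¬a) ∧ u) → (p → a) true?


Search for a satisfying assignment over {a, p, u}.
Try a=F, p=F, u=F: the formula evaluates to T.
A satisfying assignment exists.

Satisfiable.


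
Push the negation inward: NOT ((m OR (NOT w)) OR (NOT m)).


De Morgan: the negation of a disjunction is the conjunction of the negations.
Distribute NOT across OR, flipping it to AND, and negate each literal.

((NOT m) AND w) AND m


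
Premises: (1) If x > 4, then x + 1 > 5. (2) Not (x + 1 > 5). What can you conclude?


Modus tollens: from (P → Q) and ¬Q, infer ¬P.
Q = 'x + 1 > 5' is denied; since P → Q, P must also fail.

Not (x > 4).


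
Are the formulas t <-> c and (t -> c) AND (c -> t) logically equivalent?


Compare truth tables:
c | t | φ | ψ
-------------
F | F | T | T
T | F | F | F
F | T | F | F
T | T | T | T
The columns φ and ψ agree on every row.

Yes, they are logically equivalent.


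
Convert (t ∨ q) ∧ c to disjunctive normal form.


Step 1: Distribute ∧ over ∨: (t ∨ q) ∧ c = (t ∧ c) ∨ (q ∧ c).

(t ∧ c) ∨ (q ∧ c)


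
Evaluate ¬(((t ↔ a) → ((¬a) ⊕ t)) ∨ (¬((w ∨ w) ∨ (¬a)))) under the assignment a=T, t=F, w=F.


Substitute a=T, t=F, w=F:
t ↔ a = F ↔ T = F
¬a = F
(¬a) ⊕ t = F ⊕ F = F
(t ↔ a) → ((¬a) ⊕ t) = F → F = T
w ∨ w = F ∨ F = F
¬a = F
(w ∨ w) ∨ (¬a) = F ∨ F = F
¬((w ∨ w) ∨ (¬a)) = T
((t ↔ a) → ((¬a) ⊕ t)) ∨ (¬((w ∨ w) ∨ (¬a))) = T ∨ T = T
¬(((t ↔ a) → ((¬a) ⊕ t)) ∨ (¬((w ∨ w) ∨ (¬a)))) = F

F


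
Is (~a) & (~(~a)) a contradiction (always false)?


Truth table over {a}:
a | φ
-----
False | False
True | False
Every row is false.

Yes, it is a contradiction.


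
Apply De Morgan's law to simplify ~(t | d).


De Morgan: the negation of a disjunction is the conjunction of the negations.
Distribute ~ across |, flipping it to &, and negate each literal.

(~t) & (~d)


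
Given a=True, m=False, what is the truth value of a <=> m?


Biconditional is true when both operands have the same truth value.
Substitute: a=True, m=False.
True <=> False evaluates to False.

False


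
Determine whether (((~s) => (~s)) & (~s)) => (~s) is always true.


Build the truth table over {s}:
s | φ
-----
False | True
True | True
Every row evaluates to true.

Yes, it is a tautology.


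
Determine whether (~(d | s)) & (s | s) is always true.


Build the truth table over {d, s}:
d | s | φ
---------
False | False | False
True | False | False
False | True | False
True | True | False
Counterexample at row 1: with d=False, s=False, the formula is False.

No, it is not a tautology.


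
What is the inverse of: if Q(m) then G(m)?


The inverse of (P → Q) is (¬P → ¬Q). It is equivalent to the converse, not to the original.
Here P = 'Q(m)' and Q = 'G(m)'.

If not (Q(m)), then not (G(m)).


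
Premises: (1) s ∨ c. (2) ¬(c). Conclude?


Disjunctive syllogism: from (P ∨ Q) and ¬P, infer Q.
One disjunct, 'c', is ruled out; the other must hold.

s


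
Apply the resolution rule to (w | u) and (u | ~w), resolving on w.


The clauses contain complementary literals w and ~w.
Resolution eliminates this pair and disjoins the remaining literals (merging duplicates).

u


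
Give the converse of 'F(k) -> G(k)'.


The converse of (P → Q) is (Q → P). It is not in general equivalent to the original.
Here P = 'F(k)' and Q = 'G(k)'.

If G(k), then F(k).


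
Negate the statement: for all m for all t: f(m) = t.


Negation flips each quantifier (∀↔∃) and negates the inner predicate.
¬(for all m for all t: φ) = there exists m there exists t: ¬φ.

there exists m there exists t: NOT(f(m) = t)


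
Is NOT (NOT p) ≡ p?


Compare truth tables:
p | φ | ψ
---------
F | F | F
T | T | T
The columns φ and ψ agree on every row.

Yes, they are logically equivalent.


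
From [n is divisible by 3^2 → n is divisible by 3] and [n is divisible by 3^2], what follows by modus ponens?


Modus ponens: from (P → Q) and P, infer Q.
P = 'n is divisible by 3^2' is asserted, and P → Q holds, so Q follows.

n is divisible by 3.


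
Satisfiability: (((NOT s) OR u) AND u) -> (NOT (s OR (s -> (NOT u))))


Search for a satisfying assignment over {s, u}.
Try s=F, u=F: the formula evaluates to T.
A satisfying assignment exists.

Satisfiable.


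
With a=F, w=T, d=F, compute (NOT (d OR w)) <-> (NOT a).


Substitute a=F, w=T, d=F:
d OR w = F OR T = T
NOT (d OR w) = F
NOT a = T
(NOT (d OR w)) <-> (NOT a) = F <-> T = F

F


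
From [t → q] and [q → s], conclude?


Hypothetical syllogism: from (P → Q) and (Q → R), infer (P → R).
Chain the two implications through the shared middle term 'q'.

t → s


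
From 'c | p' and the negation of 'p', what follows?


Disjunctive syllogism: from (P ∨ Q) and ¬P, infer Q.
One disjunct, 'p', is ruled out; the other must hold.

c


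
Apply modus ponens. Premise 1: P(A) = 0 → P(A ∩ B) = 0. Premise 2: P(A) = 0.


Modus ponens: from (P → Q) and P, infer Q.
P = 'P(A) = 0' is asserted, and P → Q holds, so Q follows.

P(A ∩ B) = 0.


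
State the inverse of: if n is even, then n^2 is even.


The inverse of (P → Q) is (¬P → ¬Q). It is equivalent to the converse, not to the original.
Here P = 'n is even' and Q = 'n^2 is even'.

If not (n is even), then not (n^2 is even).


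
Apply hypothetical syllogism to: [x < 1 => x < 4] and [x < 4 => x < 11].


Hypothetical syllogism: from (P → Q) and (Q → R), infer (P → R).
Chain the two implications through the shared middle term 'x < 4'.

x < 1 => x < 11


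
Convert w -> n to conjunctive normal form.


Step 1: Rewrite w → n as ¬w ∨ n.

(NOT w) OR n


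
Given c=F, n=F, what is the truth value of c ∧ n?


Conjunction is true only when both operands are true.
Substitute: c=F, n=F.
F ∧ F evaluates to F.

F


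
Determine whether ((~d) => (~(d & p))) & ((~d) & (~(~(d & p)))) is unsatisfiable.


Truth table over {d, p}:
d | p | φ
---------
False | False | False
True | False | False
False | True | False
True | True | False
Every row is false.

Yes, it is a contradiction.


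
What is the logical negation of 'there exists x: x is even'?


¬(for all x: φ) = there exists x: ¬φ, and ¬(there exists x: φ) = for all x: ¬φ.
Apply to the existential statement.

for all x: NOT(x is even)


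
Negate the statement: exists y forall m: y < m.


Negation flips each quantifier (∀↔∃) and negates the inner predicate.
¬(exists y forall m: φ) = forall y exists m: ¬φ.

forall y exists m: ~(y < m)


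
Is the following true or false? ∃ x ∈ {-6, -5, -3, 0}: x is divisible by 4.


Evaluate the predicate on each element: -6:F, -5:F, -3:F, 0:T.
Witness x = 0 satisfies the predicate.

T


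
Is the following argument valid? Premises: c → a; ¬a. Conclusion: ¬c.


This matches the form of modus tollens: the conclusion follows in every model of the premises.

Valid.


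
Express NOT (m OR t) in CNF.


Step 1: Apply De Morgan: ¬(m ∨ t) = ¬m ∧ ¬t.

(NOT m) AND (NOT t)


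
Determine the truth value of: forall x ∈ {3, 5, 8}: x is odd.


Evaluate the predicate on each element: 3:True, 5:True, 8:False.
Counterexample x = 8 fails the predicate.

False


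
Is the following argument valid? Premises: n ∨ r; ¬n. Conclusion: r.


This matches the form of disjunctive syllogism: the conclusion follows in every model of the premises.

Valid.


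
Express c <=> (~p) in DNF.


Step 1: c ↔ (¬p) is true exactly when both agree: (c ∧ (¬p)) ∨ (¬c ∧ ¬(¬p)).
Step 2: Eliminate any double negations (¬¬X = X).

(c & (~p)) | ((~c) & p)


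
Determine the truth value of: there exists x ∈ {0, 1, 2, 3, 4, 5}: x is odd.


Evaluate the predicate on each element: 0:F, 1:T, 2:F, 3:T, 4:F, 5:T.
Witness x = 1 satisfies the predicate.

T


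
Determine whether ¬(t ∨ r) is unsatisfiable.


Truth table over {r, t}:
r | t | φ
---------
F | F | T
T | F | F
F | T | F
T | T | F
Satisfying assignment at row 1: r=F, t=F gives T.

No, it is not a contradiction.


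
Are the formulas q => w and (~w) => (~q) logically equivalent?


Compare truth tables:
q | w | φ | ψ
-------------
False | False | True | True
True | False | False | False
False | True | True | True
True | True | True | True
The columns φ and ψ agree on every row.

Yes, they are logically equivalent.


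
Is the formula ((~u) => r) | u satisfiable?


Search for a satisfying assignment over {r, u}.
Try r=True, u=False: the formula evaluates to True.
A satisfying assignment exists.

Satisfiable.


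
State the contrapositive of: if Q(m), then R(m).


The contrapositive of (P → Q) is (¬Q → ¬P); it is logically equivalent to the original.
Here P = 'Q(m)' and Q = 'R(m)'.

If not (R(m)), then not (Q(m)).


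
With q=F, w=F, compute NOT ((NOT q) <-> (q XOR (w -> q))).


Substitute q=F, w=F:
NOT q = T
w -> q = F -> F = T
q XOR (w -> q) = F XOR T = T
(NOT q) <-> (q XOR (w -> q)) = T <-> T = T
NOT ((NOT q) <-> (q XOR (w -> q))) = F

F


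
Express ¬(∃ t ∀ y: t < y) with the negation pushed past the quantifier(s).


Negation flips each quantifier (∀↔∃) and negates the inner predicate.
¬(∃ t ∀ y: φ) = ∀ t ∃ y: ¬φ.

∀ t ∃ y: ¬(t < y)


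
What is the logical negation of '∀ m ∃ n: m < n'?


Negation flips each quantifier (∀↔∃) and negates the inner predicate.
¬(∀ m ∃ n: φ) = ∃ m ∀ n: ¬φ.

∃ m ∀ n: ¬(m < n)


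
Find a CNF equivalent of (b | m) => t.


Step 1: Rewrite as ¬(b ∨ m) ∨ t = (¬b ∧ ¬m) ∨ t.
Step 2: Distribute ∨ over ∧.

((~b) | t) & ((~m) | t)


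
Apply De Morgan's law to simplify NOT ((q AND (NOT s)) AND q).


De Morgan: the negation of a conjunction is the disjunction of the negations.
Distribute NOT across AND, flipping it to OR, and negate each literal.

((NOT q) OR s) OR (NOT q)


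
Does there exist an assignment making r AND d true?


Search for a satisfying assignment over {d, r}.
Try d=T, r=T: the formula evaluates to T.
A satisfying assignment exists.

Satisfiable.


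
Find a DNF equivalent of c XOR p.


Step 1: c ⊕ p is true exactly when they disagree: (c ∧ ¬p) ∨ (¬c ∧ p).

(c AND (NOT p)) OR ((NOT c) AND p)


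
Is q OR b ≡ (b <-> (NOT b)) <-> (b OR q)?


Compare truth tables:
b | q | φ | ψ
-------------
F | F | F | T
T | F | T | F
F | T | T | F
T | T | T | F
They differ at row 1 (b=F, q=F): φ=F but ψ=T.

No, they are not logically equivalent.


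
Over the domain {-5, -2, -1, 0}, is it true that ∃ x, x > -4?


Evaluate the predicate on each element: -5:F, -2:T, -1:T, 0:T.
Witness x = -2 satisfies the predicate.

T


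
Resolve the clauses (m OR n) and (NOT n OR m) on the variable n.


The clauses contain complementary literals n and NOTn.
Resolution eliminates this pair and disjoins the remaining literals (merging duplicates).

m


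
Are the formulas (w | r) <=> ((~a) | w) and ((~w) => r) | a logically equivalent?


Compare truth tables:
a | r | w | φ | ψ
-----------------
False | False | False | False | False
True | False | False | True | True
False | True | False | True | True
True | True | False | False | True
False | False | True | True | True
True | False | True | True | True
False | True | True | True | True
True | True | True | True | True
They differ at row 4 (a=True, r=True, w=False): φ=False but ψ=True.

No, they are not logically equivalent.


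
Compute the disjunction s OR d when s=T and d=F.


Disjunction is false only when both operands are false.
Substitute: s=T, d=F.
T OR F evaluates to T.

T


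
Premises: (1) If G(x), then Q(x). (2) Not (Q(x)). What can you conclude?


Modus tollens: from (P → Q) and ¬Q, infer ¬P.
Q = 'Q(x)' is denied; since P → Q, P must also fail.

Not (G(x)).


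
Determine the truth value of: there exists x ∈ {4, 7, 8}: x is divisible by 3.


Evaluate the predicate on each element: 4:F, 7:F, 8:F.
No element satisfies the predicate.

F


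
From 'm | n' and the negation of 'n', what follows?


Disjunctive syllogism: from (P ∨ Q) and ¬P, infer Q.
One disjunct, 'n', is ruled out; the other must hold.

m


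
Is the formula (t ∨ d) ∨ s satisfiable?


Search for a satisfying assignment over {d, s, t}.
Try d=T, s=F, t=F: the formula evaluates to T.
A satisfying assignment exists.

Satisfiable.


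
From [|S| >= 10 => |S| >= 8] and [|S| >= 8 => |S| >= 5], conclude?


Hypothetical syllogism: from (P → Q) and (Q → R), infer (P → R).
Chain the two implications through the shared middle term '|S| >= 8'.

|S| >= 10 => |S| >= 5


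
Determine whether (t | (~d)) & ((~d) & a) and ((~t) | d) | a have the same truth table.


Compare truth tables:
a | d | t | φ | ψ
-----------------
False | False | False | False | True
True | False | False | True | True
False | True | False | False | True
True | True | False | False | True
False | False | True | False | False
True | False | True | True | True
False | True | True | False | True
True | True | True | False | True
They differ at row 1 (a=False, d=False, t=False): φ=False but ψ=True.

No, they are not logically equivalent.


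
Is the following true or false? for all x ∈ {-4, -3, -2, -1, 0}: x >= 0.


Evaluate the predicate on each element: -4:F, -3:F, -2:F, -1:F, 0:T.
Counterexample x = -4 fails the predicate.

F


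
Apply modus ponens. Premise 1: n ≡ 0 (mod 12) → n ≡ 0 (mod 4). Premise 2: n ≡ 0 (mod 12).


Modus ponens: from (P → Q) and P, infer Q.
P = 'n ≡ 0 (mod 12)' is asserted, and P → Q holds, so Q follows.

n ≡ 0 (mod 4).


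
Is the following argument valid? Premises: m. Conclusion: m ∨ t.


This matches the form of disjunction introduction: the conclusion follows in every model of the premises.

Valid.


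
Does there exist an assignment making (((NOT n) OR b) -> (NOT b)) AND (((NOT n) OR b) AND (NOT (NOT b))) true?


Check all 4 assignments over {b, n}:
b | n | φ
---------
F | F | F
T | F | F
F | T | F
T | T | F
No assignment makes the formula true.

Unsatisfiable.


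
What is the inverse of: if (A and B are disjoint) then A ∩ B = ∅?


The inverse of (P → Q) is (¬P → ¬Q). It is equivalent to the converse, not to the original.
Here P = '(A and B are disjoint)' and Q = 'A ∩ B = ∅'.

If not ((A and B are disjoint)), then not (A ∩ B = ∅).


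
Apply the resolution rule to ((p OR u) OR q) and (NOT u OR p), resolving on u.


The clauses contain complementary literals u and NOTu.
Resolution eliminates this pair and disjoins the remaining literals (merging duplicates).

(p OR q)


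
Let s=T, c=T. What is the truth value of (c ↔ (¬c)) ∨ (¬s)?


Substitute s=T, c=T:
¬c = F
c ↔ (¬c) = T ↔ F = F
¬s = F
(c ↔ (¬c)) ∨ (¬s) = F ∨ F = F

F


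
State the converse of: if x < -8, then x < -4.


The converse of (P → Q) is (Q → P). It is not in general equivalent to the original.
Here P = 'x < -8' and Q = 'x < -4'.

If x < -4, then x < -8.


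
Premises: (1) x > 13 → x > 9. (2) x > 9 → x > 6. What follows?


Hypothetical syllogism: from (P → Q) and (Q → R), infer (P → R).
Chain the two implications through the shared middle term 'x > 9'.

x > 13 → x > 6


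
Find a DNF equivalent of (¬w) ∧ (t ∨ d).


Step 1: Distribute ∧ over ∨: (¬w) ∧ (t ∨ d) = ((¬w) ∧ t) ∨ ((¬w) ∧ d).

((¬w) ∧ t) ∨ ((¬w) ∧ d)


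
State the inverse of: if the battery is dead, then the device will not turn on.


The inverse of (P → Q) is (¬P → ¬Q). It is equivalent to the converse, not to the original.
Here P = 'the battery is dead' and Q = 'the device will not turn on'.

If not (the battery is dead), then not (the device will not turn on).


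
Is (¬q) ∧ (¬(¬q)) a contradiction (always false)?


Truth table over {q}:
q | φ
-----
F | F
T | F
Every row is false.

Yes, it is a contradiction.


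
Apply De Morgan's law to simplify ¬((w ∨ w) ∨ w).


De Morgan: the negation of a disjunction is the conjunction of the negations.
Distribute ¬ across ∨, flipping it to ∧, and negate each literal.

((¬w) ∧ (¬w)) ∧ (¬w)


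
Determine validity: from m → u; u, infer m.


This is affirming the consequent (fallacy). There exist truth assignments where the premises are all true but the conclusion is false.

Invalid.


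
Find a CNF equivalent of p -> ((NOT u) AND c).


Step 1: Rewrite p → ((¬u) ∧ c) as ¬p ∨ ((¬u) ∧ c).
Step 2: Distribute ∨ over ∧.

((NOT p) OR (NOT u)) AND ((NOT p) OR c)


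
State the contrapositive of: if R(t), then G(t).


The contrapositive of (P → Q) is (¬Q → ¬P); it is logically equivalent to the original.
Here P = 'R(t)' and Q = 'G(t)'.

If not (G(t)), then not (R(t)).


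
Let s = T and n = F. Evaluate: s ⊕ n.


Exclusive or is true when exactly one operand is true.
Substitute: s=T, n=F.
T ⊕ F evaluates to T.

T


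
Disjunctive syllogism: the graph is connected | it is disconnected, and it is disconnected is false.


Disjunctive syllogism: from (P ∨ Q) and ¬P, infer Q.
One disjunct, 'it is disconnected', is ruled out; the other must hold.

the graph is connected


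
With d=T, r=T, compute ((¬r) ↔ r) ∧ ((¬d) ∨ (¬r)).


Substitute d=T, r=T:
¬r = F
(¬r) ↔ r = F ↔ T = F
¬d = F
¬r = F
(¬d) ∨ (¬r) = F ∨ F = F
((¬r) ↔ r) ∧ ((¬d) ∨ (¬r)) = F ∧ F = F

F


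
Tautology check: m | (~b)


Build the truth table over {b, m}:
b | m | φ
---------
False | False | True
True | False | False
False | True | True
True | True | True
Counterexample at row 2: with b=True, m=False, the formula is False.

No, it is not a tautology.


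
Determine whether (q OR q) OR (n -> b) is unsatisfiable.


Truth table over {b, n, q}:
b | n | q | φ
-------------
F | F | F | T
T | F | F | T
F | T | F | F
T | T | F | T
F | F | T | T
T | F | T | T
F | T | T | T
T | T | T | T
Satisfying assignment at row 1: b=F, n=F, q=F gives T.

No, it is not a contradiction.


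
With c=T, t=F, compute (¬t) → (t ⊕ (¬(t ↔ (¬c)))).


Substitute c=T, t=F:
¬t = T
¬c = F
t ↔ (¬c) = F ↔ F = T
¬(t ↔ (¬c)) = F
t ⊕ (¬(t ↔ (¬c))) = F ⊕ F = F
(¬t) → (t ⊕ (¬(t ↔ (¬c)))) = T → F = F

F


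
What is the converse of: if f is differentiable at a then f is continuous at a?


The converse of (P → Q) is (Q → P). It is not in general equivalent to the original.
Here P = 'f is differentiable at a' and Q = 'f is continuous at a'.

If f is continuous at a, then f is differentiable at a.


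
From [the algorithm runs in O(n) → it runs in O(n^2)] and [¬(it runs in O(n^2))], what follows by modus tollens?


Modus tollens: from (P → Q) and ¬Q, infer ¬P.
Q = 'it runs in O(n^2)' is denied; since P → Q, P must also fail.

Not (the algorithm runs in O(n)).


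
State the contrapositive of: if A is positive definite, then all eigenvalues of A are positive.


The contrapositive of (P → Q) is (¬Q → ¬P); it is logically equivalent to the original.
Here P = 'A is positive definite' and Q = 'all eigenvalues of A are positive'.

If not (all eigenvalues of A are positive), then not (A is positive definite).


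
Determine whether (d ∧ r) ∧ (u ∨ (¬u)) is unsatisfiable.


Truth table over {d, r, u}:
d | r | u | φ
-------------
F | F | F | F
T | F | F | F
F | T | F | F
T | T | F | T
F | F | T | F
T | F | T | F
F | T | T | F
T | T | T | T
Satisfying assignment at row 4: d=T, r=T, u=F gives T.

No, it is not a contradiction.


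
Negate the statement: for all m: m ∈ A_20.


¬(for all x: φ) = there exists x: ¬φ, and ¬(there exists x: φ) = for all x: ¬φ.
Apply to the universal statement.

there exists m: NOT(m ∈ A_20)


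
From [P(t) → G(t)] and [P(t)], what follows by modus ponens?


Modus ponens: from (P → Q) and P, infer Q.
P = 'P(t)' is asserted, and P → Q holds, so Q follows.

G(t).


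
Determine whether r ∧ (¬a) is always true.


Build the truth table over {a, r}:
a | r | φ
---------
F | F | F
T | F | F
F | T | T
T | T | F
Counterexample at row 1: with a=F, r=F, the formula is F.

No, it is not a tautology.


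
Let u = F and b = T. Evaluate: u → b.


Implication is false only when antecedent is true and consequent is false.
Substitute: u=F, b=T.
F → T evaluates to T.

T


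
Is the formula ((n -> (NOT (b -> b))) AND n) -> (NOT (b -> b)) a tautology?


Build the truth table over {b, n}:
b | n | φ
---------
F | F | T
T | F | T
F | T | T
T | T | T
Every row evaluates to true.

Yes, it is a tautology.


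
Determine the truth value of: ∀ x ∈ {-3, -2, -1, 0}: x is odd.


Evaluate the predicate on each element: -3:T, -2:F, -1:T, 0:F.
Counterexample x = -2 fails the predicate.

F


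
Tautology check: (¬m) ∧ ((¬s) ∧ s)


Build the truth table over {m, s}:
m | s | φ
---------
F | F | F
T | F | F
F | T | F
T | T | F
Counterexample at row 1: with m=F, s=F, the formula is F.

No, it is not a tautology.


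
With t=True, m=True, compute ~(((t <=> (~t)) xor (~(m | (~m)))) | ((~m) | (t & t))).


Substitute t=True, m=True:
… (earlier sub-steps elided)
t <=> (~t) = True <=> False = False
~m = False
m | (~m) = True | False = True
~(m | (~m)) = False
(t <=> (~t)) xor (~(m | (~m))) = False xor False = False
~m = False
t & t = True & True = True
(~m) | (t & t) = False | True = True
((t <=> (~t)) xor (~(m | (~m)))) | ((~m) | (t & t)) = False | True = True
~(((t <=> (~t)) xor (~(m | (~m)))) | ((~m) | (t & t))) = False

False


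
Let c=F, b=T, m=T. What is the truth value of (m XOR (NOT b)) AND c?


Substitute c=F, b=T, m=T:
NOT b = F
m XOR (NOT b) = T XOR F = T
(m XOR (NOT b)) AND c = T AND F = F

F


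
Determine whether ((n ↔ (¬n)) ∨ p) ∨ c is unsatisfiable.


Truth table over {c, n, p}:
c | n | p | φ
-------------
F | F | F | F
T | F | F | T
F | T | F | F
T | T | F | T
F | F | T | T
T | F | T | T
F | T | T | T
T | T | T | T
Satisfying assignment at row 2: c=T, n=F, p=F gives T.

No, it is not a contradiction.


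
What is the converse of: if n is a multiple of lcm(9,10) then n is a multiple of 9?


The converse of (P → Q) is (Q → P). It is not in general equivalent to the original.
Here P = 'n is a multiple of lcm(9,10)' and Q = 'n is a multiple of 9'.

If n is a multiple of 9, then n is a multiple of lcm(9,10).


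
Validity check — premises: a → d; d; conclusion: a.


This is affirming the consequent (fallacy). There exist truth assignments where the premises are all true but the conclusion is false.

Invalid.


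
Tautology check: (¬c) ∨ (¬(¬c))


Build the truth table over {c}:
c | φ
-----
F | T
T | T
Every row evaluates to true.

Yes, it is a tautology.


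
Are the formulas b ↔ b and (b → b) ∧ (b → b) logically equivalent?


Compare truth tables:
b | φ | ψ
---------
F | T | T
T | T | T
The columns φ and ψ agree on every row.

Yes, they are logically equivalent.


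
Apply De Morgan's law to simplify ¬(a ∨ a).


De Morgan: the negation of a disjunction is the conjunction of the negations.
Distribute ¬ across ∨, flipping it to ∧, and negate each literal.

(¬a) ∧ (¬a)


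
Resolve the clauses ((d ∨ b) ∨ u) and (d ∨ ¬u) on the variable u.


The clauses contain complementary literals u and ¬u.
Resolution eliminates this pair and disjoins the remaining literals (merging duplicates).

(b ∨ d)


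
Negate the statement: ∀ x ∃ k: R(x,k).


Negation flips each quantifier (∀↔∃) and negates the inner predicate.
¬(∀ x ∃ k: φ) = ∃ x ∀ k: ¬φ.

∃ x ∀ k: ¬(R(x,k))


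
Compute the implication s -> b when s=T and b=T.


Implication is false only when antecedent is true and consequent is false.
Substitute: s=T, b=T.
T -> T evaluates to T.

T


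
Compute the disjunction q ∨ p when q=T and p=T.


Disjunction is false only when both operands are false.
Substitute: q=T, p=T.
T ∨ T evaluates to T.

T


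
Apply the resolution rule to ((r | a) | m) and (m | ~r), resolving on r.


The clauses contain complementary literals r and ~r.
Resolution eliminates this pair and disjoins the remaining literals (merging duplicates).

(m | a)


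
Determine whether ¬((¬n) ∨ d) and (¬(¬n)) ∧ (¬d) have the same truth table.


Compare truth tables:
d | n | φ | ψ
-------------
F | F | F | F
T | F | F | F
F | T | T | T
T | T | F | F
The columns φ and ψ agree on every row.

Yes, they are logically equivalent.


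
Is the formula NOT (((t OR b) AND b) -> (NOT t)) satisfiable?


Search for a satisfying assignment over {b, t}.
Try b=T, t=T: the formula evaluates to T.
A satisfying assignment exists.

Satisfiable.


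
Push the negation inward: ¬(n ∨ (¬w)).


De Morgan: the negation of a disjunction is the conjunction of the negations.
Distribute ¬ across ∨, flipping it to ∧, and negate each literal.

(¬n) ∧ w


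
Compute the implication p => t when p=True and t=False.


Implication is false only when antecedent is true and consequent is false.
Substitute: p=True, t=False.
True => False evaluates to False.

False


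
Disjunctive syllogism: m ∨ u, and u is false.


Disjunctive syllogism: from (P ∨ Q) and ¬P, infer Q.
One disjunct, 'u', is ruled out; the other must hold.

m


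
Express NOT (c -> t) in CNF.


Step 1: Rewrite c → t as ¬c ∨ t.
Step 2: Negate: ¬(¬c ∨ t) = c ∧ ¬t (De Morgan + double negation).

c AND (NOT t)


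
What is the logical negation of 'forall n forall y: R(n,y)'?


Negation flips each quantifier (∀↔∃) and negates the inner predicate.
¬(forall n forall y: φ) = exists n exists y: ¬φ.

exists n exists y: ~(R(n,y))


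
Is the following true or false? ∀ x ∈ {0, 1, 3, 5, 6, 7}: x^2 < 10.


Evaluate the predicate on each element: 0:T, 1:T, 3:T, 5:F, 6:F, 7:F.
Counterexample x = 5 fails the predicate.

F


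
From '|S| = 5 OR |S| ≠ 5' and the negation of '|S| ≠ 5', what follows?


Disjunctive syllogism: from (P ∨ Q) and ¬P, infer Q.
One disjunct, '|S| ≠ 5', is ruled out; the other must hold.

|S| = 5


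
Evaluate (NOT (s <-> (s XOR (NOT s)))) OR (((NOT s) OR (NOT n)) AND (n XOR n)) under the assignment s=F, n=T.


Substitute s=F, n=T:
NOT s = T
s XOR (NOT s) = F XOR T = T
s <-> (s XOR (NOT s)) = F <-> T = F
NOT (s <-> (s XOR (NOT s))) = T
NOT s = T
NOT n = F
(NOT s) OR (NOT n) = T OR F = T
n XOR n = T XOR T = F
((NOT s) OR (NOT n)) AND (n XOR n) = T AND F = F
(NOT (s <-> (s XOR (NOT s)))) OR (((NOT s) OR (NOT n)) AND (n XOR n)) = T OR F = T

T


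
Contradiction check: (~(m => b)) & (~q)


Truth table over {b, m, q}:
b | m | q | φ
-------------
False | False | False | False
True | False | False | False
False | True | False | True
True | True | False | False
False | False | True | False
True | False | True | False
False | True | True | False
True | True | True | False
Satisfying assignment at row 3: b=False, m=True, q=False gives True.

No, it is not a contradiction.


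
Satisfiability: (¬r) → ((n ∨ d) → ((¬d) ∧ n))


Search for a satisfying assignment over {d, n, r}.
Try d=F, n=F, r=F: the formula evaluates to T.
A satisfying assignment exists.

Satisfiable.


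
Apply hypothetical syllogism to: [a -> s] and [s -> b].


Hypothetical syllogism: from (P → Q) and (Q → R), infer (P → R).
Chain the two implications through the shared middle term 's'.

a -> b


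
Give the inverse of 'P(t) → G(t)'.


The inverse of (P → Q) is (¬P → ¬Q). It is equivalent to the converse, not to the original.
Here P = 'P(t)' and Q = 'G(t)'.

If not (P(t)), then not (G(t)).


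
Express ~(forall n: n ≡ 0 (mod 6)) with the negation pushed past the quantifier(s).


¬(forall x: φ) = exists x: ¬φ, and ¬(exists x: φ) = forall x: ¬φ.
Apply to the universal statement.

exists n: ~(n ≡ 0 (mod 6))


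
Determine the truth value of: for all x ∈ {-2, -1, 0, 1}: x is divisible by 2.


Evaluate the predicate on each element: -2:T, -1:F, 0:T, 1:F.
Counterexample x = -1 fails the predicate.

F


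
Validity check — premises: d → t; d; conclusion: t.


This matches the form of modus ponens: the conclusion follows in every model of the premises.

Valid.


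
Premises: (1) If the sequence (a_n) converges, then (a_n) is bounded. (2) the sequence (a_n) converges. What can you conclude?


Modus ponens: from (P → Q) and P, infer Q.
P = 'the sequence (a_n) converges' is asserted, and P → Q holds, so Q follows.

(a_n) is bounded.


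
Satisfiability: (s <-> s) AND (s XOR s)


Check all 2 assignments over {s}:
s | φ
-----
F | F
T | F
No assignment makes the formula true.

Unsatisfiable.


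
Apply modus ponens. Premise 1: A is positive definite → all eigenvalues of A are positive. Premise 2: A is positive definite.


Modus ponens: from (P → Q) and P, infer Q.
P = 'A is positive definite' is asserted, and P → Q holds, so Q follows.

all eigenvalues of A are positive.


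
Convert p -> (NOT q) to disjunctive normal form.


Step 1: Rewrite p → (¬q) as ¬p ∨ (¬q).

(NOT p) OR (NOT q)


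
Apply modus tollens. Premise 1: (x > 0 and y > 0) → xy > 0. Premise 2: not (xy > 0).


Modus tollens: from (P → Q) and ¬Q, infer ¬P.
Q = 'xy > 0' is denied; since P → Q, P must also fail.

Not ((x > 0 and y > 0)).


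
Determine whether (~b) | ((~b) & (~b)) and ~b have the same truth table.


Compare truth tables:
b | φ | ψ
---------
False | True | True
True | False | False
The columns φ and ψ agree on every row.

Yes, they are logically equivalent.


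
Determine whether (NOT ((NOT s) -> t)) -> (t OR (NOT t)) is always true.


Build the truth table over {s, t}:
s | t | φ
---------
F | F | T
T | F | T
F | T | T
T | T | T
Every row evaluates to true.

Yes, it is a tautology.


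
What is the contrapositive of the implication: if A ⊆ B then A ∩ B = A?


The contrapositive of (P → Q) is (¬Q → ¬P); it is logically equivalent to the original.
Here P = 'A ⊆ B' and Q = 'A ∩ B = A'.

If not (A ∩ B = A), then not (A ⊆ B).


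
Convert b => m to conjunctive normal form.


Step 1: Rewrite b → m as ¬b ∨ m.

(~b) | m


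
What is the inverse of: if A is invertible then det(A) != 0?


The inverse of (P → Q) is (¬P → ¬Q). It is equivalent to the converse, not to the original.
Here P = 'A is invertible' and Q = 'det(A) != 0'.

If not (A is invertible), then not (det(A) != 0).


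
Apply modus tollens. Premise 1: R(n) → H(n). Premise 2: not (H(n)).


Modus tollens: from (P → Q) and ¬Q, infer ¬P.
Q = 'H(n)' is denied; since P → Q, P must also fail.

Not (R(n)).


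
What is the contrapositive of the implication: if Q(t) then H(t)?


The contrapositive of (P → Q) is (¬Q → ¬P); it is logically equivalent to the original.
Here P = 'Q(t)' and Q = 'H(t)'.

If not (H(t)), then not (Q(t)).


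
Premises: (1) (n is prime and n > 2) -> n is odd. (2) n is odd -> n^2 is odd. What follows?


Hypothetical syllogism: from (P → Q) and (Q → R), infer (P → R).
Chain the two implications through the shared middle term 'n is odd'.

(n is prime and n > 2) -> n^2 is odd


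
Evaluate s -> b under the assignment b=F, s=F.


Substitute b=F, s=F:
s -> b = F -> F = T

T


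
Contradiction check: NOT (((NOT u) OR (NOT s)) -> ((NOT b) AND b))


Truth table over {b, s, u}:
b | s | u | φ
-------------
F | F | F | T
T | F | F | T
F | T | F | T
T | T | F | T
F | F | T | T
T | F | T | T
F | T | T | F
T | T | T | F
Satisfying assignment at row 1: b=F, s=F, u=F gives T.

No, it is not a contradiction.


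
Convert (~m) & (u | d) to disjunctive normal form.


Step 1: Distribute ∧ over ∨: (¬m) ∧ (u ∨ d) = ((¬m) ∧ u) ∨ ((¬m) ∧ d).

((~m) & u) | ((~m) & d)


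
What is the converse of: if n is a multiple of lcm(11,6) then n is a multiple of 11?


The converse of (P → Q) is (Q → P). It is not in general equivalent to the original.
Here P = 'n is a multiple of lcm(11,6)' and Q = 'n is a multiple of 11'.

If n is a multiple of 11, then n is a multiple of lcm(11,6).


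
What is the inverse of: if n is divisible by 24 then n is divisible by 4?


The inverse of (P → Q) is (¬P → ¬Q). It is equivalent to the converse, not to the original.
Here P = 'n is divisible by 24' and Q = 'n is divisible by 4'.

If not (n is divisible by 24), then not (n is divisible by 4).


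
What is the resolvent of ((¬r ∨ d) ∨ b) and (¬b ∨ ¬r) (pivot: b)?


The clauses contain complementary literals b and ¬b.
Resolution eliminates this pair and disjoins the remaining literals (merging duplicates).

(¬r ∨ d)


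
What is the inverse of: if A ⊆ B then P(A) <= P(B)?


The inverse of (P → Q) is (¬P → ¬Q). It is equivalent to the converse, not to the original.
Here P = 'A ⊆ B' and Q = 'P(A) <= P(B)'.

If not (A ⊆ B), then not (P(A) <= P(B)).


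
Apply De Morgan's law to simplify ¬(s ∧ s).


De Morgan: the negation of a conjunction is the disjunction of the negations.
Distribute ¬ across ∧, flipping it to ∨, and negate each literal.

(¬s) ∨ (¬s)
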